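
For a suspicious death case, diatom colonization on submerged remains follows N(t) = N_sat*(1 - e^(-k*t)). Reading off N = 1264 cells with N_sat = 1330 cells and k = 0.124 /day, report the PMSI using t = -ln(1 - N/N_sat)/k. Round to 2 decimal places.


PMSI from diatom colonization curve:
N / N_sat = 1264 / 1330 = 0.950376
1 - N/N_sat = 0.049624
ln(1 - N/N_sat) = -3.003281
t = -ln(1 - N/N_sat) / k = -(-3.003281) / 0.124 = 24.22 days

24.22


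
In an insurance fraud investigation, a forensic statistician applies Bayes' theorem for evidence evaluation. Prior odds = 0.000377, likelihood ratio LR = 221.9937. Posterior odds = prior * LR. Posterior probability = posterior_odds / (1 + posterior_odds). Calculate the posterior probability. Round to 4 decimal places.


Bayesian evidence evaluation:
Posterior odds = prior_odds * LR = 0.000377 * 221.9937 = 0.08369162
Posterior probability = posterior_odds / (1 + posterior_odds)
= 0.08369162 / (1 + 0.08369162)
= 0.08369162 / 1.08369162
= 0.0772

0.0772


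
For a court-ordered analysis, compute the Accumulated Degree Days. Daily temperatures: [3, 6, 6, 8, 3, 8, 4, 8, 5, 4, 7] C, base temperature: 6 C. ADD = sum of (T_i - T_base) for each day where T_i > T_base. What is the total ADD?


Computing ADD day by day:
Day 1: max(0, 3 - 6) = 0
Day 2: max(0, 6 - 6) = 0
Day 3: max(0, 6 - 6) = 0
Day 4: max(0, 8 - 6) = 2
Day 5: max(0, 3 - 6) = 0
Day 6: max(0, 8 - 6) = 2
Day 7: max(0, 4 - 6) = 0
Day 8: max(0, 8 - 6) = 2
Day 9: max(0, 5 - 6) = 0
Day 10: max(0, 4 - 6) = 0
Day 11: max(0, 7 - 6) = 1
Total ADD = 7

7


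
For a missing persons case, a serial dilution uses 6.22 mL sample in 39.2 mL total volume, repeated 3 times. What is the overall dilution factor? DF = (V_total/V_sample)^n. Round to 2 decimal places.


Dilution factor calculation:
Single dilution = V_total / V_sample = 39.2 / 6.22 ≈ 6.302251
Number of dilutions = 3
Total DF = (39.2 / 6.22)^3 (full precision, rounded at the end) = 250.32

250.32


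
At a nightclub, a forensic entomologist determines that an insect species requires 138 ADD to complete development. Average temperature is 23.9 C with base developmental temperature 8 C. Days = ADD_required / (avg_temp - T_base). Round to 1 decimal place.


Insect development time:
Effective temperature = avg_temp - T_base = 23.9 - 8 = 15.9 C
Days = ADD / effective_temp = 138 / 15.9 = 8.7 days

8.7


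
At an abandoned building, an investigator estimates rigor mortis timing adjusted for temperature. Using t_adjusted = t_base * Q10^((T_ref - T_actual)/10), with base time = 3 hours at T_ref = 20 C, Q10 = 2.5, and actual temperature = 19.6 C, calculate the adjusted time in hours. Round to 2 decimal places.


Rigor mortis time adjustment:
Exponent = (T_ref - T_actual) / 10 = (20 - 19.6) / 10 = 0.04
Q10 factor = 2.5^0.04 = 1.03733
t_adjusted = 3 * 1.03733 = 3.11 hours

3.11


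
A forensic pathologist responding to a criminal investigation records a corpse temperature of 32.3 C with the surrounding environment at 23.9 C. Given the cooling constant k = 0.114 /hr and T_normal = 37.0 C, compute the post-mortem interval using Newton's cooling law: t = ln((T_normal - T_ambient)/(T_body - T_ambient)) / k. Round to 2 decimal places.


Using Newton's law of cooling:
t = ln((T_normal - T_ambient) / (T_body - T_ambient)) / k
T_normal - T_ambient = 13.1
T_body - T_ambient = 8.4
Ratio = 1.559524
ln(ratio) = 0.444381
t = 0.444381 / 0.114 = 3.90 hours

3.90


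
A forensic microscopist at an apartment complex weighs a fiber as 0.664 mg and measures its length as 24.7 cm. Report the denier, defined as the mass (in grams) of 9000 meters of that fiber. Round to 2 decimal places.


Denier calculation:
Mass in grams = 0.664 mg / 1000 = 0.000664 g
Length in meters = 24.7 cm / 100 = 0.247 m
Linear density = mass / length = 0.000664 / 0.247 = 0.00268826 g/m
Denier = (g/m) * 9000 = 0.00268826 * 9000 = 24.19

24.19


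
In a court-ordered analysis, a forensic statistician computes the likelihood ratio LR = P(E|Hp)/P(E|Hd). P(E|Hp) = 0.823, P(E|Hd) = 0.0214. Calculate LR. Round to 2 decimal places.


Likelihood ratio calculation:
LR = P(E|Hp) / P(E|Hd)
LR = 0.823 / 0.0214
LR = 38.46

38.46


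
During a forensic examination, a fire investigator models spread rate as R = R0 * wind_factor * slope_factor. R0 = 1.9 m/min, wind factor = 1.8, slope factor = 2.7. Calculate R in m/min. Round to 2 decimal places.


Fire spread rate calculation:
R = R0 * wind_factor * slope_factor
= 1.9 * 1.8 * 2.7
= 3.42 * 2.7
= 9.23 m/min

9.23


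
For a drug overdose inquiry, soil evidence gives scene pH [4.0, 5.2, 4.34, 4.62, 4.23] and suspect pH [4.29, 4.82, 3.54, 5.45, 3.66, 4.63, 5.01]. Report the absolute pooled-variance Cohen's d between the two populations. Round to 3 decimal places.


Pooled-variance Cohen's d for soil pH comparison:
Scene mean = 22.39 / 5 = 4.478
Suspect mean = 31.4 / 7 = 4.485714
Scene sample variance s_s^2 = 0.21262
Suspect sample variance s_c^2 = 0.491962
Pooled variance = ((n_s-1)*s_s^2 + (n_c-1)*s_c^2) / (n_s + n_c - 2) = 0.380225
Pooled SD = sqrt(0.380225) = 0.616624
Mean difference = -0.007714
|d| = |-0.007714| / 0.616624 = 0.013

0.013


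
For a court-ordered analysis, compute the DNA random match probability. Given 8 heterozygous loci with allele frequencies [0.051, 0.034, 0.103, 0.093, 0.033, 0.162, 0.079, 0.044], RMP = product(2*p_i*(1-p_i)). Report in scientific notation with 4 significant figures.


Computing RMP for 8 loci:
Locus 1: 2 * 0.051 * 0.949 = 0.096798
Locus 2: 2 * 0.034 * 0.966 = 0.065688
Locus 3: 2 * 0.103 * 0.897 = 0.184782
Locus 4: 2 * 0.093 * 0.907 = 0.168702
Locus 5: 2 * 0.033 * 0.967 = 0.063822
Locus 6: 2 * 0.162 * 0.838 = 0.271512
Locus 7: 2 * 0.079 * 0.921 = 0.145518
Locus 8: 2 * 0.044 * 0.956 = 0.084128
RMP = 4.205e-08

4.205e-08


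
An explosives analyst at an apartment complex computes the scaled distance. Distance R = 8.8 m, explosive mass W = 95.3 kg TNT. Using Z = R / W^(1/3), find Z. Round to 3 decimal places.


Scaled distance calculation:
W^(1/3) = 95.3^(1/3) = 4.567701
Z = R / W^(1/3) = 8.8 / 4.567701
Z = 1.927 m/kg^(1/3)

1.927


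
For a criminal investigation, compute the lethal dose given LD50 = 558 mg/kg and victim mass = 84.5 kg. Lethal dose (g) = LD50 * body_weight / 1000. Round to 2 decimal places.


Lethal dose calculation:
Lethal dose = LD50 * body_weight / 1000
= 558 * 84.5 / 1000
= 47151 / 1000
= 47.15 g

47.15


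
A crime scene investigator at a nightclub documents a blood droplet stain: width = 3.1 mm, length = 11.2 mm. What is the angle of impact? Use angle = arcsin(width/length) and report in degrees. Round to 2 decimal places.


Blood spatter impact angle calculation:
width / length = 3.1 / 11.2 = 0.276786
angle = arcsin(0.276786)
angle = 16.07 degrees

16.07


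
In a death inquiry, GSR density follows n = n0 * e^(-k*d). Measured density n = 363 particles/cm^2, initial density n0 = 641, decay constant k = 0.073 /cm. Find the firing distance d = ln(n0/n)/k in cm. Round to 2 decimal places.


GSR distance calculation:
n0/n = 641 / 363 = 1.76584
ln(n0/n) = 0.568626
d = 0.568626 / 0.073 = 7.79 cm

7.79


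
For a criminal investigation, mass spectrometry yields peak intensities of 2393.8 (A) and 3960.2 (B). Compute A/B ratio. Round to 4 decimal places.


Spectral peak ratio:
Peak A = 2393.8 counts
Peak B = 3960.2 counts
Ratio = 2393.8 / 3960.2 = 0.6045

0.6045


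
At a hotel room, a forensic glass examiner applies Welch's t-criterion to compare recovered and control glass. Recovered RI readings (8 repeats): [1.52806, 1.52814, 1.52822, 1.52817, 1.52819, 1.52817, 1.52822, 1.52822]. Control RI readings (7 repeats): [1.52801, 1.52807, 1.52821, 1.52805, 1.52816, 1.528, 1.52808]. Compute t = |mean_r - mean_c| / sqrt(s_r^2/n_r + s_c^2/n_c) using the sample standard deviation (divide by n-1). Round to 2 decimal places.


Welch's t-criterion for glass RI comparison:
Recovered mean = sum / n_r = 12.22539 / 8 = 1.5281737
Control mean = sum / n_c = 10.69658 / 7 = 1.5280829
Recovered sample variance s_r^2 = 2.96964e-09
Control sample variance s_c^2 = 5.92381e-09
Welch SE (unpooled) = sqrt(s_r^2/n_r + s_c^2/n_c) = sqrt(3.71205e-10 + 8.46259e-10) = sqrt(1.21746e-09) = 3.48921e-05
|mean_r - mean_c| = 9.08929e-05
t = 9.08929e-05 / 3.48921e-05 = 2.60

2.60


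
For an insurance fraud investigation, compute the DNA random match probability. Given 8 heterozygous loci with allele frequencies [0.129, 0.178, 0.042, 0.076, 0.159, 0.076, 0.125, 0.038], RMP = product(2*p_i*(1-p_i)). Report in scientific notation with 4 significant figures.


Computing RMP for 8 loci:
Locus 1: 2 * 0.129 * 0.871 = 0.224718
Locus 2: 2 * 0.178 * 0.822 = 0.292632
Locus 3: 2 * 0.042 * 0.958 = 0.080472
Locus 4: 2 * 0.076 * 0.924 = 0.140448
Locus 5: 2 * 0.159 * 0.841 = 0.267438
Locus 6: 2 * 0.076 * 0.924 = 0.140448
Locus 7: 2 * 0.125 * 0.875 = 0.21875
Locus 8: 2 * 0.038 * 0.962 = 0.073112
RMP = 4.465e-07

4.465e-07


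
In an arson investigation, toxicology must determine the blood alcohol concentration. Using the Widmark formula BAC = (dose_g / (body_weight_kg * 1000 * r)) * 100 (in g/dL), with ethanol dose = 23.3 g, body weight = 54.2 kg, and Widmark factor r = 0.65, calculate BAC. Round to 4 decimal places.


Applying the Widmark formula:
BAC = (dose_g / (body_wt * 1000 * r)) * 100
Denominator = 54.2 * 1000 * 0.65 = 35230
BAC = (23.3 / 35230) * 100
BAC = 0.0661 g/dL

0.0661


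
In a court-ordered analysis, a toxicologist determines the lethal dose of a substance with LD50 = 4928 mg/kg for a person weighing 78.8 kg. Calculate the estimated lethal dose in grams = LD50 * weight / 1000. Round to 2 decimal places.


Lethal dose calculation:
Lethal dose = LD50 * body_weight / 1000
= 4928 * 78.8 / 1000
= 388326.4 / 1000
= 388.33 g

388.33


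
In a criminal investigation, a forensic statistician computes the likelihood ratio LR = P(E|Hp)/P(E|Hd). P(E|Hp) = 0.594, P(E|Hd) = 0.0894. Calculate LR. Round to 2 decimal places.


Likelihood ratio calculation:
LR = P(E|Hp) / P(E|Hd)
LR = 0.594 / 0.0894
LR = 6.64

6.64


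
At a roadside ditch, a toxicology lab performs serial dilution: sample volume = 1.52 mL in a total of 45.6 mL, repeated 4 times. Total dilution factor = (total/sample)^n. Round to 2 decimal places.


Dilution factor calculation:
Single dilution = V_total / V_sample = 45.6 / 1.52 ≈ 30
Number of dilutions = 4
Total DF = (45.6 / 1.52)^4 (full precision, rounded at the end) = 810000.00

810000.00


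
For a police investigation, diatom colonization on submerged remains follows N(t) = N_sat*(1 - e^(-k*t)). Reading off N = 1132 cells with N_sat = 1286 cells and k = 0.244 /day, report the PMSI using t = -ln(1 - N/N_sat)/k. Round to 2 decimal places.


PMSI from diatom colonization curve:
N / N_sat = 1132 / 1286 = 0.880249
1 - N/N_sat = 0.119751
ln(1 - N/N_sat) = -2.122341
t = -ln(1 - N/N_sat) / k = -(-2.122341) / 0.244 = 8.70 days

8.70


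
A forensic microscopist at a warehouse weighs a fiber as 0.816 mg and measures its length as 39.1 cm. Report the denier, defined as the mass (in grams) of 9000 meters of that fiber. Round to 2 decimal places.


Denier calculation:
Mass in grams = 0.816 mg / 1000 = 0.000816 g
Length in meters = 39.1 cm / 100 = 0.391 m
Linear density = mass / length = 0.000816 / 0.391 = 0.00208696 g/m
Denier = (g/m) * 9000 = 0.00208696 * 9000 = 18.78

18.78


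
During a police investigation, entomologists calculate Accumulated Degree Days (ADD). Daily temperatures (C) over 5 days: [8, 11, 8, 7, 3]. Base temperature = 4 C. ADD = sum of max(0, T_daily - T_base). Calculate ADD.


Computing ADD day by day:
Day 1: max(0, 8 - 4) = 4
Day 2: max(0, 11 - 4) = 7
Day 3: max(0, 8 - 4) = 4
Day 4: max(0, 7 - 4) = 3
Day 5: max(0, 3 - 4) = 0
Total ADD = 18

18


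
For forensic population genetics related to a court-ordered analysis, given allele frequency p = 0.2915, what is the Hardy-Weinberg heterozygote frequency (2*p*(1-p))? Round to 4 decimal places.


Hardy-Weinberg heterozygote frequency:
q = 1 - p = 1 - 0.2915 = 0.7085
2pq = 2 * 0.2915 * 0.7085 = 0.4131

0.4131


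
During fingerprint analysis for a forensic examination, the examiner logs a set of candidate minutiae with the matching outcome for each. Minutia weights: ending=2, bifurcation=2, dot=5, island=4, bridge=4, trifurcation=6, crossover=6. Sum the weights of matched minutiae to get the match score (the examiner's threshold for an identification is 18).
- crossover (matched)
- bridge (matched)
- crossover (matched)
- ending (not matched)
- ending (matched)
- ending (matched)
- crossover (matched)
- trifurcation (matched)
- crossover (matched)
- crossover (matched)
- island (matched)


Weighted minutiae match score:
  crossover: matched, +6 (running total 6)
  bridge: matched, +4 (running total 10)
  crossover: matched, +6 (running total 16)
  ending: not matched, +0
  ending: matched, +2 (running total 18)
  ending: matched, +2 (running total 20)
  crossover: matched, +6 (running total 26)
  trifurcation: matched, +6 (running total 32)
  crossover: matched, +6 (running total 38)
  crossover: matched, +6 (running total 44)
  island: matched, +4 (running total 48)
Total score = 48
Threshold = 18; verdict = identification

48


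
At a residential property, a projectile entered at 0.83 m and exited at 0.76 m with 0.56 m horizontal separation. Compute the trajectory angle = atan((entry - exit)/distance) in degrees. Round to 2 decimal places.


Bullet trajectory angle:
Height difference = 0.83 - 0.76 = 0.07 m
angle = atan(0.07 / 0.56)
angle = atan(0.125)
angle = 7.13 degrees

7.13


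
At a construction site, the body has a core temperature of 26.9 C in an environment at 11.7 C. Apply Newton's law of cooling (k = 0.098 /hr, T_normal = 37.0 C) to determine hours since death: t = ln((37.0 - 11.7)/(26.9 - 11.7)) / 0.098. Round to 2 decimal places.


Using Newton's law of cooling:
t = ln((T_normal - T_ambient) / (T_body - T_ambient)) / k
T_normal - T_ambient = 25.3
T_body - T_ambient = 15.2
Ratio = 1.664474
ln(ratio) = 0.509509
t = 0.509509 / 0.098 = 5.20 hours

5.20


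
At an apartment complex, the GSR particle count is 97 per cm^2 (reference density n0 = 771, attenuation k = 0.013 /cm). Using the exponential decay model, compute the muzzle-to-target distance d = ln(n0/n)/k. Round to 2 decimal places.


GSR distance calculation:
n0/n = 771 / 97 = 7.948454
ln(n0/n) = 2.072977
d = 2.072977 / 0.013 = 159.46 cm

159.46


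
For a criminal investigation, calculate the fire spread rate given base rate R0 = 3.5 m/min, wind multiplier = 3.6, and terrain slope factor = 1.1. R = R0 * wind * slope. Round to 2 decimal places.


Fire spread rate calculation:
R = R0 * wind_factor * slope_factor
= 3.5 * 3.6 * 1.1
= 12.6 * 1.1
= 13.86 m/min

13.86


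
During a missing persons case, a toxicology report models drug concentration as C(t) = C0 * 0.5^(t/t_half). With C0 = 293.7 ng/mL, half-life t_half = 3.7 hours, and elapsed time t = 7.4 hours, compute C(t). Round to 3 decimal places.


Drug concentration decay:
Number of half-lives = t / t_half = 7.4 / 3.7 = 2
Decay factor = 0.5^2 = 0.25
C(t) = 293.7 * 0.25 = 73.425 ng/mL

73.425


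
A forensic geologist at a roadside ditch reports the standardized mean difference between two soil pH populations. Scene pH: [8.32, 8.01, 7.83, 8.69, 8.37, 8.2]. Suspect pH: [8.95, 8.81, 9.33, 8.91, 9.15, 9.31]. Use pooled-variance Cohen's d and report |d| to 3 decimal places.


Pooled-variance Cohen's d for soil pH comparison:
Scene mean = 49.42 / 6 = 8.236667
Suspect mean = 54.46 / 6 = 9.076667
Scene sample variance s_s^2 = 0.089667
Suspect sample variance s_c^2 = 0.047787
Pooled variance = ((n_s-1)*s_s^2 + (n_c-1)*s_c^2) / (n_s + n_c - 2) = 0.068727
Pooled SD = sqrt(0.068727) = 0.262158
Mean difference = -0.84
|d| = |-0.84| / 0.262158 = 3.204

3.204


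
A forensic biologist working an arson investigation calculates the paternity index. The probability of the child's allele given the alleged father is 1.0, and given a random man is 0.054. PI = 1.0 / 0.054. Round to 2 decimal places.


Paternity Index calculation:
PI = P(allele|father) / P(allele|random)
PI = 1.0 / 0.054
PI = 18.52

18.52


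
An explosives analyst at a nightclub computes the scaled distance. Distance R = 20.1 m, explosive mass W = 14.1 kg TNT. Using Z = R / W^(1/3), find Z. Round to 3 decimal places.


Scaled distance calculation:
W^(1/3) = 14.1^(1/3) = 2.415867
Z = R / W^(1/3) = 20.1 / 2.415867
Z = 8.320 m/kg^(1/3)

8.320


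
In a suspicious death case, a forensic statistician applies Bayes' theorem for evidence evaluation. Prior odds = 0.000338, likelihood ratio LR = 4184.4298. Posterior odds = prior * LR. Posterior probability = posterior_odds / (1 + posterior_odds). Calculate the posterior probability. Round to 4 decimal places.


Bayesian evidence evaluation:
Posterior odds = prior_odds * LR = 0.000338 * 4184.4298 = 1.414337
Posterior probability = posterior_odds / (1 + posterior_odds)
= 1.414337 / (1 + 1.414337)
= 1.414337 / 2.414337
= 0.5858

0.5858


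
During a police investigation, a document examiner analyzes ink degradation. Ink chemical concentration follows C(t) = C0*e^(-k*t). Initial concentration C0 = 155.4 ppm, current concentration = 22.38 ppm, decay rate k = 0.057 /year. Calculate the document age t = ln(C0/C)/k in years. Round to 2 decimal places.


Document age estimation:
C0/C = 155.4 / 22.38 = 6.9437
ln(C0/C) = 1.937835
t = 1.937835 / 0.057 = 34.00 years

34.00


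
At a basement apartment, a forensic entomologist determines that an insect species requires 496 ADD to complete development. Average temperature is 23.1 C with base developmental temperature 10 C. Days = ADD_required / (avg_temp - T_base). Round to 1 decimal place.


Insect development time:
Effective temperature = avg_temp - T_base = 23.1 - 10 = 13.1 C
Days = ADD / effective_temp = 496 / 13.1 = 37.9 days

37.9


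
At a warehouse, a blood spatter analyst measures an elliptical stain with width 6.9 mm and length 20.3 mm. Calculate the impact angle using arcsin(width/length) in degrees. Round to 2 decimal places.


Blood spatter impact angle calculation:
width / length = 6.9 / 20.3 = 0.339901
angle = arcsin(0.339901)
angle = 19.87 degrees

19.87


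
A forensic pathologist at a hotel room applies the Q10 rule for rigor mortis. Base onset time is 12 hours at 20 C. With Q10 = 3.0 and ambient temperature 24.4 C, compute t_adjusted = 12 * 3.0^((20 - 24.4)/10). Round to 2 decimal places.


Rigor mortis time adjustment:
Exponent = (T_ref - T_actual) / 10 = (20 - 24.4) / 10 = -0.44
Q10 factor = 3.0^-0.44 = 0.61669
t_adjusted = 12 * 0.61669 = 7.40 hours

7.40


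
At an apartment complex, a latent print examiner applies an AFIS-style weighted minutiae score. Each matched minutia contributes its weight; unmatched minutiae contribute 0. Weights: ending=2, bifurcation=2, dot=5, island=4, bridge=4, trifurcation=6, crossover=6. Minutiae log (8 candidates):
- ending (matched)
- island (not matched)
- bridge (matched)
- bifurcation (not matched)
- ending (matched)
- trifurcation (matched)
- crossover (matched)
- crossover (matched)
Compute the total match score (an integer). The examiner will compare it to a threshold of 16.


Weighted minutiae match score:
  ending: matched, +2 (running total 2)
  island: not matched, +0
  bridge: matched, +4 (running total 6)
  bifurcation: not matched, +0
  ending: matched, +2 (running total 8)
  trifurcation: matched, +6 (running total 14)
  crossover: matched, +6 (running total 20)
  crossover: matched, +6 (running total 26)
Total score = 26
Threshold = 16; verdict = identification

26


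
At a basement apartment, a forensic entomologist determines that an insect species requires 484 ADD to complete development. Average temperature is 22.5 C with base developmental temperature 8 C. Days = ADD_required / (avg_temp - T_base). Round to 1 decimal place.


Insect development time:
Effective temperature = avg_temp - T_base = 22.5 - 8 = 14.5 C
Days = ADD / effective_temp = 484 / 14.5 = 33.4 days

33.4


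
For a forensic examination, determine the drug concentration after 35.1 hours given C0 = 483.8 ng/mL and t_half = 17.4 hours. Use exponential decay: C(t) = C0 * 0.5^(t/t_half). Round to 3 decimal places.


Drug concentration decay:
Number of half-lives = t / t_half = 35.1 / 17.4 = 2.017241
Decay factor = 0.5^2.017241 = 0.24703014
C(t) = 483.8 * 0.24703014 = 119.513 ng/mL

119.513


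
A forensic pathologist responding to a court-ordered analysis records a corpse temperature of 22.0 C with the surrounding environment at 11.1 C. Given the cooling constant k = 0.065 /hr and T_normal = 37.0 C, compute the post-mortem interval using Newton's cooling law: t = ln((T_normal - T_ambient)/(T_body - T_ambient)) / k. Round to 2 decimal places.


Using Newton's law of cooling:
t = ln((T_normal - T_ambient) / (T_body - T_ambient)) / k
T_normal - T_ambient = 25.9
T_body - T_ambient = 10.9
Ratio = 2.376147
ln(ratio) = 0.86548
t = 0.86548 / 0.065 = 13.32 hours

13.32


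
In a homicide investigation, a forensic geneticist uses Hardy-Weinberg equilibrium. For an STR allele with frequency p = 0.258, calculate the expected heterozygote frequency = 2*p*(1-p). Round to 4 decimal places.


Hardy-Weinberg heterozygote frequency:
q = 1 - p = 1 - 0.258 = 0.742
2pq = 2 * 0.258 * 0.742 = 0.3829

0.3829


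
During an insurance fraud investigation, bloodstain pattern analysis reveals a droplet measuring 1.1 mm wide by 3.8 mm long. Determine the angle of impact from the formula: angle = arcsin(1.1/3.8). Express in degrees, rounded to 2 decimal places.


Blood spatter impact angle calculation:
width / length = 1.1 / 3.8 = 0.289474
angle = arcsin(0.289474)
angle = 16.83 degrees

16.83


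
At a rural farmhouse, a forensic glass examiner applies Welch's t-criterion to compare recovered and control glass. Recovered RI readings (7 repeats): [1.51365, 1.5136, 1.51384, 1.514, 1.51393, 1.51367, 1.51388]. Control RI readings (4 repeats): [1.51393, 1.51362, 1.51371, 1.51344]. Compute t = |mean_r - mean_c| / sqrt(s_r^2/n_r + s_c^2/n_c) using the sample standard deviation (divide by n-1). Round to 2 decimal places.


Welch's t-criterion for glass RI comparison:
Recovered mean = sum / n_r = 10.59657 / 7 = 1.5137957
Control mean = sum / n_c = 6.0547 / 4 = 1.513675
Recovered sample variance s_r^2 = 2.40286e-08
Control sample variance s_c^2 = 4.15e-08
Welch SE (unpooled) = sqrt(s_r^2/n_r + s_c^2/n_c) = sqrt(3.43265e-09 + 1.0375e-08) = sqrt(1.38077e-08) = 0.000117506
|mean_r - mean_c| = 0.000120714
t = 0.000120714 / 0.000117506 = 1.03

1.03


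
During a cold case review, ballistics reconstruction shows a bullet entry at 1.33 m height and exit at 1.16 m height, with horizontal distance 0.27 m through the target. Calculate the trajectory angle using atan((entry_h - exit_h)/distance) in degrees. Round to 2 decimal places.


Bullet trajectory angle:
Height difference = 1.33 - 1.16 = 0.17 m
angle = atan(0.17 / 0.27)
angle = atan(0.62963)
angle = 32.20 degrees

32.20


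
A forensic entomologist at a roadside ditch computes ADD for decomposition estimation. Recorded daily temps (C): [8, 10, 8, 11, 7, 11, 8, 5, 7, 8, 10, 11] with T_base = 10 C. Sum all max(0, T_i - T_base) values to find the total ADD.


Computing ADD day by day:
Day 1: max(0, 8 - 10) = 0
Day 2: max(0, 10 - 10) = 0
Day 3: max(0, 8 - 10) = 0
Day 4: max(0, 11 - 10) = 1
Day 5: max(0, 7 - 10) = 0
Day 6: max(0, 11 - 10) = 1
Day 7: max(0, 8 - 10) = 0
Day 8: max(0, 5 - 10) = 0
Day 9: max(0, 7 - 10) = 0
Day 10: max(0, 8 - 10) = 0
Day 11: max(0, 10 - 10) = 0
Day 12: max(0, 11 - 10) = 1
Total ADD = 3

3


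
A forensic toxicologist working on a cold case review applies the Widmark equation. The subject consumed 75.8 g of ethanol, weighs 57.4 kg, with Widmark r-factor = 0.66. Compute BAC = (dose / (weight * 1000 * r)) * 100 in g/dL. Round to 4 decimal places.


Applying the Widmark formula:
BAC = (dose_g / (body_wt * 1000 * r)) * 100
Denominator = 57.4 * 1000 * 0.66 = 37884
BAC = (75.8 / 37884) * 100
BAC = 0.2001 g/dL

0.2001


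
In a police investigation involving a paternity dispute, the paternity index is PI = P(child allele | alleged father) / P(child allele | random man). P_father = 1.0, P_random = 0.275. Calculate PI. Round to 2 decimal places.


Paternity Index calculation:
PI = P(allele|father) / P(allele|random)
PI = 1.0 / 0.275
PI = 3.64

3.64


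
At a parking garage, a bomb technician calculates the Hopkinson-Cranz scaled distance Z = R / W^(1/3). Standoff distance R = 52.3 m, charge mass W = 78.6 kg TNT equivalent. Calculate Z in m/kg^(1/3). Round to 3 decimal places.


Scaled distance calculation:
W^(1/3) = 78.6^(1/3) = 4.283586
Z = R / W^(1/3) = 52.3 / 4.283586
Z = 12.209 m/kg^(1/3)

12.209


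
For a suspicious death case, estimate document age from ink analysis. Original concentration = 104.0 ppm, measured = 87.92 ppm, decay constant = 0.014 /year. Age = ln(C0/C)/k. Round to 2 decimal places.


Document age estimation:
C0/C = 104.0 / 87.92 = 1.182894
ln(C0/C) = 0.167964
t = 0.167964 / 0.014 = 12.00 years

12.00


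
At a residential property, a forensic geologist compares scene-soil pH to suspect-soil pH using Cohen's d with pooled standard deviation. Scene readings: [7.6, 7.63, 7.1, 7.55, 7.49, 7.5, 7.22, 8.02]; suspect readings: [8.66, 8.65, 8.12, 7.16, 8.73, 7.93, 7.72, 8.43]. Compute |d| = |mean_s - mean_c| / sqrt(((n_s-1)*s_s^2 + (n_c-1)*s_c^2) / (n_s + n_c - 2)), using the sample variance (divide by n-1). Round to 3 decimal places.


Pooled-variance Cohen's d for soil pH comparison:
Scene mean = 60.11 / 8 = 7.51375
Suspect mean = 65.4 / 8 = 8.175
Scene sample variance s_s^2 = 0.076684
Suspect sample variance s_c^2 = 0.304886
Pooled variance = ((n_s-1)*s_s^2 + (n_c-1)*s_c^2) / (n_s + n_c - 2) = 0.190785
Pooled SD = sqrt(0.190785) = 0.436789
Mean difference = -0.66125
|d| = |-0.66125| / 0.436789 = 1.514

1.514


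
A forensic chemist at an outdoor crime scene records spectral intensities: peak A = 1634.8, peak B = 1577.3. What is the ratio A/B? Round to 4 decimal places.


Spectral peak ratio:
Peak A = 1634.8 counts
Peak B = 1577.3 counts
Ratio = 1634.8 / 1577.3 = 1.0365

1.0365


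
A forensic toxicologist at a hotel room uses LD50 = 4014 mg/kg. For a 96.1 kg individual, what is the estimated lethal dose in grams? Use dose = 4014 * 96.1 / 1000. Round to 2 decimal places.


Lethal dose calculation:
Lethal dose = LD50 * body_weight / 1000
= 4014 * 96.1 / 1000
= 385745.4 / 1000
= 385.75 g

385.75


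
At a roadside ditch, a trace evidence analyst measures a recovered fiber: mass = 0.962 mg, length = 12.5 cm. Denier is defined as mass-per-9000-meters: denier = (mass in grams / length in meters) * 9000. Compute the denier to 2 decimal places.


Denier calculation:
Mass in grams = 0.962 mg / 1000 = 0.000962 g
Length in meters = 12.5 cm / 100 = 0.125 m
Linear density = mass / length = 0.000962 / 0.125 = 0.007696 g/m
Denier = (g/m) * 9000 = 0.007696 * 9000 = 69.26

69.26


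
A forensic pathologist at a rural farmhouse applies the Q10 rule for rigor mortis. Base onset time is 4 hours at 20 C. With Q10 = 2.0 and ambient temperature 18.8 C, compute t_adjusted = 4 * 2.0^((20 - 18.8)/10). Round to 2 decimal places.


Rigor mortis time adjustment:
Exponent = (T_ref - T_actual) / 10 = (20 - 18.8) / 10 = 0.12
Q10 factor = 2.0^0.12 = 1.08673
t_adjusted = 4 * 1.08673 = 4.35 hours

4.35


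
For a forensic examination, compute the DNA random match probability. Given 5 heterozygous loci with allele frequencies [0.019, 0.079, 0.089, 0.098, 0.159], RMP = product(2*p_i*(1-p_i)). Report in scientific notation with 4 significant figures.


Computing RMP for 5 loci:
Locus 1: 2 * 0.019 * 0.981 = 0.037278
Locus 2: 2 * 0.079 * 0.921 = 0.145518
Locus 3: 2 * 0.089 * 0.911 = 0.162158
Locus 4: 2 * 0.098 * 0.902 = 0.176792
Locus 5: 2 * 0.159 * 0.841 = 0.267438
RMP = 4.159e-05

4.159e-05


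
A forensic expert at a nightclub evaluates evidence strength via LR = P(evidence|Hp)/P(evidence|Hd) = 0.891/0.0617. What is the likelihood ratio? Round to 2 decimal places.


Likelihood ratio calculation:
LR = P(E|Hp) / P(E|Hd)
LR = 0.891 / 0.0617
LR = 14.44

14.44


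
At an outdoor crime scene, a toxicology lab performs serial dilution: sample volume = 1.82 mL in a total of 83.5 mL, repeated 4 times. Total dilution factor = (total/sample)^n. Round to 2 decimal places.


Dilution factor calculation:
Single dilution = V_total / V_sample = 83.5 / 1.82 ≈ 45.879121
Number of dilutions = 4
Total DF = (83.5 / 1.82)^4 (full precision, rounded at the end) = 4430577.63

4430577.63


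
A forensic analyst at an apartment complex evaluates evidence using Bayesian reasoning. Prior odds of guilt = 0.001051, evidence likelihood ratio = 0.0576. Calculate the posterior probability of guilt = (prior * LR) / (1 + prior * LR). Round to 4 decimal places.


Bayesian evidence evaluation:
Posterior odds = prior_odds * LR = 0.001051 * 0.0576 = 0.0000605376
Posterior probability = posterior_odds / (1 + posterior_odds)
= 0.0000605376 / (1 + 0.0000605376)
= 0.0000605376 / 1.0000605376
= 0.0001

0.0001


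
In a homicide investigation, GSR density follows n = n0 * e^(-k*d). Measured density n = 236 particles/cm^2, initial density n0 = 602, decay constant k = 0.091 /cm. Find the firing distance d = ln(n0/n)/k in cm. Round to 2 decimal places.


GSR distance calculation:
n0/n = 602 / 236 = 2.550847
ln(n0/n) = 0.936425
d = 0.936425 / 0.091 = 10.29 cm

10.29


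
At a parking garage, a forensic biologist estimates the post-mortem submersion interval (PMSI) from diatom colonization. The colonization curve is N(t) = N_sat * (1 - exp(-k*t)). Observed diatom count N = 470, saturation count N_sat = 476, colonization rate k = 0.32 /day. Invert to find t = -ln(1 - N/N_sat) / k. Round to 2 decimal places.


PMSI from diatom colonization curve:
N / N_sat = 470 / 476 = 0.987395
1 - N/N_sat = 0.012605
ln(1 - N/N_sat) = -4.373662
t = -ln(1 - N/N_sat) / k = -(-4.373662) / 0.32 = 13.67 days

13.67


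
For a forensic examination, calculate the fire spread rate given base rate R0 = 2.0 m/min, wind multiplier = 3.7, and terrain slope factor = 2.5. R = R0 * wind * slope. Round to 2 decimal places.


Fire spread rate calculation:
R = R0 * wind_factor * slope_factor
= 2.0 * 3.7 * 2.5
= 7.4 * 2.5
= 18.50 m/min

18.50


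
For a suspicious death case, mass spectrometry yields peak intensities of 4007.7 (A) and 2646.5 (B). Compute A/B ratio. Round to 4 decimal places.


Spectral peak ratio:
Peak A = 4007.7 counts
Peak B = 2646.5 counts
Ratio = 4007.7 / 2646.5 = 1.5143

1.5143


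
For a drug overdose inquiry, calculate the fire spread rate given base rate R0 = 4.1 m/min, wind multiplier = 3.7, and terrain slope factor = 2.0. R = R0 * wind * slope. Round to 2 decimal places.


Fire spread rate calculation:
R = R0 * wind_factor * slope_factor
= 4.1 * 3.7 * 2.0
= 15.17 * 2.0
= 30.34 m/min

30.34


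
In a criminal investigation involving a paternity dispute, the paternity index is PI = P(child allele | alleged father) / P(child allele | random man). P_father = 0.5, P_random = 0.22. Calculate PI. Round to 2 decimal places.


Paternity Index calculation:
PI = P(allele|father) / P(allele|random)
PI = 0.5 / 0.22
PI = 2.27

2.27


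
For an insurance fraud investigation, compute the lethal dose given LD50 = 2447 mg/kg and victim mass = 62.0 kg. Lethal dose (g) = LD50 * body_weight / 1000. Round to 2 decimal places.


Lethal dose calculation:
Lethal dose = LD50 * body_weight / 1000
= 2447 * 62.0 / 1000
= 151714 / 1000
= 151.71 g

151.71


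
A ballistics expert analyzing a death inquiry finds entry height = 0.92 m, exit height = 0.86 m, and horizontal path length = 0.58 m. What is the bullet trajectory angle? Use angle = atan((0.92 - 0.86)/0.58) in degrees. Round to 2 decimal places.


Bullet trajectory angle:
Height difference = 0.92 - 0.86 = 0.06 m
angle = atan(0.06 / 0.58)
angle = atan(0.103448)
angle = 5.91 degrees

5.91


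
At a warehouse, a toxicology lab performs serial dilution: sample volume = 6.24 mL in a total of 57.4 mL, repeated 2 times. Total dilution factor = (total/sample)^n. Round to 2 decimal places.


Dilution factor calculation:
Single dilution = V_total / V_sample = 57.4 / 6.24 ≈ 9.198718
Number of dilutions = 2
Total DF = (57.4 / 6.24)^2 (full precision, rounded at the end) = 84.62

84.62


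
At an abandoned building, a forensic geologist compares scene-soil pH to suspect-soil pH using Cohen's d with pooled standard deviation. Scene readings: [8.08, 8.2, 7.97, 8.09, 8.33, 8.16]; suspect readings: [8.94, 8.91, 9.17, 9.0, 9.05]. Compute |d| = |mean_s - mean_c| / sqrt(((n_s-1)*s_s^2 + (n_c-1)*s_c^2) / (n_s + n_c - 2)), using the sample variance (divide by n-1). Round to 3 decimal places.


Pooled-variance Cohen's d for soil pH comparison:
Scene mean = 48.83 / 6 = 8.138333
Suspect mean = 45.07 / 5 = 9.014
Scene sample variance s_s^2 = 0.015017
Suspect sample variance s_c^2 = 0.01053
Pooled variance = ((n_s-1)*s_s^2 + (n_c-1)*s_c^2) / (n_s + n_c - 2) = 0.013023
Pooled SD = sqrt(0.013023) = 0.114118
Mean difference = -0.875667
|d| = |-0.875667| / 0.114118 = 7.673

7.673


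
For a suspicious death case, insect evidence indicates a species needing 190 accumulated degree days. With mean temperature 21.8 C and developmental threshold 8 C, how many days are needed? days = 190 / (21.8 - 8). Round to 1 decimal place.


Insect development time:
Effective temperature = avg_temp - T_base = 21.8 - 8 = 13.8 C
Days = ADD / effective_temp = 190 / 13.8 = 13.8 days

13.8


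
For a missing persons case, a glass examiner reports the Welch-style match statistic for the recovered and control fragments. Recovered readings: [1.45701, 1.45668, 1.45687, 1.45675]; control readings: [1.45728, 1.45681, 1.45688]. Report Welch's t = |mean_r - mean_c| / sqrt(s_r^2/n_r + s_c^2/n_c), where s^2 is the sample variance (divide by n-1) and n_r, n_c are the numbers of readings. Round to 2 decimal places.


Welch's t-criterion for glass RI comparison:
Recovered mean = sum / n_r = 5.82731 / 4 = 1.4568275
Control mean = sum / n_c = 4.37097 / 3 = 1.45699
Recovered sample variance s_r^2 = 2.09583e-08
Control sample variance s_c^2 = 6.43e-08
Welch SE (unpooled) = sqrt(s_r^2/n_r + s_c^2/n_c) = sqrt(5.23958e-09 + 2.14333e-08) = sqrt(2.66729e-08) = 0.000163318
|mean_r - mean_c| = 0.0001625
t = 0.0001625 / 0.000163318 = 0.99

0.99


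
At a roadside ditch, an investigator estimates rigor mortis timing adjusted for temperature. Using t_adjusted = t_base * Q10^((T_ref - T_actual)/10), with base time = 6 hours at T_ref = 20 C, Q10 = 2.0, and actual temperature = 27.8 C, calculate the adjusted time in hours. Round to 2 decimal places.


Rigor mortis time adjustment:
Exponent = (T_ref - T_actual) / 10 = (20 - 27.8) / 10 = -0.78
Q10 factor = 2.0^-0.78 = 0.58237
t_adjusted = 6 * 0.58237 = 3.49 hours

3.49


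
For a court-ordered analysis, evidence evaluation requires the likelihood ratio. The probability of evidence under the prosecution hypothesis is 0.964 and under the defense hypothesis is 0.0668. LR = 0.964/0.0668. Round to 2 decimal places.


Likelihood ratio calculation:
LR = P(E|Hp) / P(E|Hd)
LR = 0.964 / 0.0668
LR = 14.43

14.43


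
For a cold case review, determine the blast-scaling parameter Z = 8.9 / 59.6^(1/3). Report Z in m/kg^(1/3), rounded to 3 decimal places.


Scaled distance calculation:
W^(1/3) = 59.6^(1/3) = 3.906149
Z = R / W^(1/3) = 8.9 / 3.906149
Z = 2.278 m/kg^(1/3)

2.278


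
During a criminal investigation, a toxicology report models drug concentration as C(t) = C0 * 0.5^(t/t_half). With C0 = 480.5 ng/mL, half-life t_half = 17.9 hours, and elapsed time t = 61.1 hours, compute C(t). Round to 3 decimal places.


Drug concentration decay:
Number of half-lives = t / t_half = 61.1 / 17.9 = 3.413408
Decay factor = 0.5^3.413408 = 0.09385595
C(t) = 480.5 * 0.09385595 = 45.098 ng/mL

45.098


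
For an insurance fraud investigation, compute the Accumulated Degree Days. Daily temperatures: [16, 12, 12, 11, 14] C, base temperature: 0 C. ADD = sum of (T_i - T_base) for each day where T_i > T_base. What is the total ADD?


Computing ADD day by day:
Day 1: max(0, 16 - 0) = 16
Day 2: max(0, 12 - 0) = 12
Day 3: max(0, 12 - 0) = 12
Day 4: max(0, 11 - 0) = 11
Day 5: max(0, 14 - 0) = 14
Total ADD = 65

65


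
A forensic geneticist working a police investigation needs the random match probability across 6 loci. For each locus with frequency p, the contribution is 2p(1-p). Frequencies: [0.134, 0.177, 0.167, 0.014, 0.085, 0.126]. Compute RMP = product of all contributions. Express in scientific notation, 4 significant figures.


Computing RMP for 6 loci:
Locus 1: 2 * 0.134 * 0.866 = 0.232088
Locus 2: 2 * 0.177 * 0.823 = 0.291342
Locus 3: 2 * 0.167 * 0.833 = 0.278222
Locus 4: 2 * 0.014 * 0.986 = 0.027608
Locus 5: 2 * 0.085 * 0.915 = 0.15555
Locus 6: 2 * 0.126 * 0.874 = 0.220248
RMP = 1.779e-05

1.779e-05


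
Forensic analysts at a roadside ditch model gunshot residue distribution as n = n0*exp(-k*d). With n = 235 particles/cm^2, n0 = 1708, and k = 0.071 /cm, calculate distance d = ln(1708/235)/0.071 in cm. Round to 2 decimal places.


GSR distance calculation:
n0/n = 1708 / 235 = 7.268085
ln(n0/n) = 1.983493
d = 1.983493 / 0.071 = 27.94 cm

27.94


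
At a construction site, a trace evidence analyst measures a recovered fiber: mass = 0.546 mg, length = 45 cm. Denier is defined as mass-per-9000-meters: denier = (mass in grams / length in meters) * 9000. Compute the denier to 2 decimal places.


Denier calculation:
Mass in grams = 0.546 mg / 1000 = 0.000546 g
Length in meters = 45 cm / 100 = 0.45 m
Linear density = mass / length = 0.000546 / 0.45 = 0.00121333 g/m
Denier = (g/m) * 9000 = 0.00121333 * 9000 = 10.92

10.92


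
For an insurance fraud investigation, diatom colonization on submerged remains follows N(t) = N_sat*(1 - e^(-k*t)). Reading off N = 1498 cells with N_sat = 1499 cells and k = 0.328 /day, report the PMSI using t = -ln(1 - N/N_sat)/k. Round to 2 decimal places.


PMSI from diatom colonization curve:
N / N_sat = 1498 / 1499 = 0.999333
1 - N/N_sat = 0.000667
ln(1 - N/N_sat) = -7.312721
t = -ln(1 - N/N_sat) / k = -(-7.312721) / 0.328 = 22.29 days

22.29


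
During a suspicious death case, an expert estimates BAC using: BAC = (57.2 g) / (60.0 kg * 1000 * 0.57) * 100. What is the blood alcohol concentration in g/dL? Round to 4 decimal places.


Applying the Widmark formula:
BAC = (dose_g / (body_wt * 1000 * r)) * 100
Denominator = 60.0 * 1000 * 0.57 = 34200
BAC = (57.2 / 34200) * 100
BAC = 0.1673 g/dL

0.1673


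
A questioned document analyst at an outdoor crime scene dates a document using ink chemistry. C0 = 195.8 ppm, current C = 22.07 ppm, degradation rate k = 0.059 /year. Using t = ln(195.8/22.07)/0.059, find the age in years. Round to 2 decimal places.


Document age estimation:
C0/C = 195.8 / 22.07 = 8.871772
ln(C0/C) = 2.182875
t = 2.182875 / 0.059 = 37.00 years

37.00


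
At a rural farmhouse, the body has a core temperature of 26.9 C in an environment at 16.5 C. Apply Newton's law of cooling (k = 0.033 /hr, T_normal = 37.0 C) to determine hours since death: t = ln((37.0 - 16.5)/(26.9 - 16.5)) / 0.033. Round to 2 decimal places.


Using Newton's law of cooling:
t = ln((T_normal - T_ambient) / (T_body - T_ambient)) / k
T_normal - T_ambient = 20.5
T_body - T_ambient = 10.4
Ratio = 1.971154
ln(ratio) = 0.678619
t = 0.678619 / 0.033 = 20.56 hours

20.56


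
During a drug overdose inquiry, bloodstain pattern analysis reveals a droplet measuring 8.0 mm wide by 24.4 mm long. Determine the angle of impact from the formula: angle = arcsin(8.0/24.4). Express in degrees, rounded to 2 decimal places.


Blood spatter impact angle calculation:
width / length = 8.0 / 24.4 = 0.327869
angle = arcsin(0.327869)
angle = 19.14 degrees

19.14


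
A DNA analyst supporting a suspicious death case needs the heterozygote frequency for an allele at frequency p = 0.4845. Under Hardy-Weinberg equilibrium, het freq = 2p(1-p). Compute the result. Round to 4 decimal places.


Hardy-Weinberg heterozygote frequency:
q = 1 - p = 1 - 0.4845 = 0.5155
2pq = 2 * 0.4845 * 0.5155 = 0.4995

0.4995
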